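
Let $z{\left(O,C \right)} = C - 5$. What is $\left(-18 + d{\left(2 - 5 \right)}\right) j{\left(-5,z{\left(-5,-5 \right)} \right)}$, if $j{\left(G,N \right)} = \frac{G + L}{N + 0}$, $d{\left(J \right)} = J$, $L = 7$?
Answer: $\frac{21}{5} \approx 4.2$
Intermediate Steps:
$z{\left(O,C \right)} = -5 + C$
$j{\left(G,N \right)} = \frac{7 + G}{N}$ ($j{\left(G,N \right)} = \frac{G + 7}{N + 0} = \frac{7 + G}{N}$)
$\left(-18 + d{\left(2 - 5 \right)}\right) j{\left(-5,z{\left(-5,-5 \right)} \right)} = \left(-18 + \left(2 - 5\right)\right) \frac{7 - 5}{-5 - 5} = \left(-18 + \left(2 - 5\right)\right) \frac{1}{-10} \cdot 2 = \left(-18 - 3\right) \left(\left(- \frac{1}{10}\right) 2\right) = \left(-21\right) \left(- \frac{1}{5}\right) = \frac{21}{5}$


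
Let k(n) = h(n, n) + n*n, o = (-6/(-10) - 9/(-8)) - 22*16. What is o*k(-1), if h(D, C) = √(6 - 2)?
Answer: -42033/40 ≈ -1050.8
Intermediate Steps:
h(D, C) = 2 (h(D, C) = √4 = 2)
o = -14011/40 (o = (-6*(-⅒) - 9*(-⅛)) - 352 = (⅗ + 9/8) - 352 = 69/40 - 352 = -14011/40 ≈ -350.27)
k(n) = 2 + n² (k(n) = 2 + n*n = 2 + n²)
o*k(-1) = -14011*(2 + (-1)²)/40 = -14011*(2 + 1)/40 = -14011/40*3 = -42033/40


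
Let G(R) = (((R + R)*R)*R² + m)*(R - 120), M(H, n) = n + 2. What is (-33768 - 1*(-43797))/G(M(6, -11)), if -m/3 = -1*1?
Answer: -3343/564375 ≈ -0.0059234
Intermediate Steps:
M(H, n) = 2 + n
m = 3 (m = -(-3) = -3*(-1) = 3)
G(R) = (-120 + R)*(3 + 2*R⁴) (G(R) = (((R + R)*R)*R² + 3)*(R - 120) = (((2*R)*R)*R² + 3)*(-120 + R) = ((2*R²)*R² + 3)*(-120 + R) = (2*R⁴ + 3)*(-120 + R) = (3 + 2*R⁴)*(-120 + R) = (-120 + R)*(3 + 2*R⁴))
(-33768 - 1*(-43797))/G(M(6, -11)) = (-33768 - 1*(-43797))/(-360 - 240*(2 - 11)⁴ + 2*(2 - 11)⁵ + 3*(2 - 11)) = (-33768 + 43797)/(-360 - 240*(-9)⁴ + 2*(-9)⁵ + 3*(-9)) = 10029/(-360 - 240*6561 + 2*(-59049) - 27) = 10029/(-360 - 1574640 - 118098 - 27) = 10029/(-1693125) = 10029*(-1/1693125) = -3343/564375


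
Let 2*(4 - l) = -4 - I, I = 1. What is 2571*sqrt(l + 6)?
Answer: 12855*sqrt(2)/2 ≈ 9089.9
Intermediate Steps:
l = 13/2 (l = 4 - (-4 - 1*1)/2 = 4 - (-4 - 1)/2 = 4 - 1/2*(-5) = 4 + 5/2 = 13/2 ≈ 6.5000)
2571*sqrt(l + 6) = 2571*sqrt(13/2 + 6) = 2571*sqrt(25/2) = 2571*(5*sqrt(2)/2) = 12855*sqrt(2)/2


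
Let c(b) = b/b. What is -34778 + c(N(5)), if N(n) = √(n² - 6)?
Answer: -34777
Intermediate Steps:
N(n) = √(-6 + n²)
c(b) = 1
-34778 + c(N(5)) = -34778 + 1 = -34777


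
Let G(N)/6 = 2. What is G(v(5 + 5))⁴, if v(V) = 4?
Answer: 20736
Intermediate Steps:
G(N) = 12 (G(N) = 6*2 = 12)
G(v(5 + 5))⁴ = 12⁴ = 20736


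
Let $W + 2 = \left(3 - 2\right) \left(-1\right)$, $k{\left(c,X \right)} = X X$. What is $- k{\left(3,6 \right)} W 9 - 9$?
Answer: $963$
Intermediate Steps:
$k{\left(c,X \right)} = X^{2}$
$W = -3$ ($W = -2 + \left(3 - 2\right) \left(-1\right) = -2 + 1 \left(-1\right) = -2 - 1 = -3$)
$- k{\left(3,6 \right)} W 9 - 9 = - 6^{2} \left(-3\right) 9 - 9 = \left(-1\right) 36 \left(-3\right) 9 - 9 = \left(-36\right) \left(-3\right) 9 - 9 = 108 \cdot 9 - 9 = 972 - 9 = 963$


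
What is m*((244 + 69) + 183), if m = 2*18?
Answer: 17856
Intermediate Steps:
m = 36
m*((244 + 69) + 183) = 36*((244 + 69) + 183) = 36*(313 + 183) = 36*496 = 17856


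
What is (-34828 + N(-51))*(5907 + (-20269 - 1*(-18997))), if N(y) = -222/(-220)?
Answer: -3551308263/22 ≈ -1.6142e+8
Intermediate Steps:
N(y) = 111/110 (N(y) = -222*(-1/220) = 111/110)
(-34828 + N(-51))*(5907 + (-20269 - 1*(-18997))) = (-34828 + 111/110)*(5907 + (-20269 - 1*(-18997))) = -3830969*(5907 + (-20269 + 18997))/110 = -3830969*(5907 - 1272)/110 = -3830969/110*4635 = -3551308263/22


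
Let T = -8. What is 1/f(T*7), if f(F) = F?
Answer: -1/56 ≈ -0.017857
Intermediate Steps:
1/f(T*7) = 1/(-8*7) = 1/(-56) = -1/56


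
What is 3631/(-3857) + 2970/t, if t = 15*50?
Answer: 291068/96425 ≈ 3.0186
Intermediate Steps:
t = 750
3631/(-3857) + 2970/t = 3631/(-3857) + 2970/750 = 3631*(-1/3857) + 2970*(1/750) = -3631/3857 + 99/25 = 291068/96425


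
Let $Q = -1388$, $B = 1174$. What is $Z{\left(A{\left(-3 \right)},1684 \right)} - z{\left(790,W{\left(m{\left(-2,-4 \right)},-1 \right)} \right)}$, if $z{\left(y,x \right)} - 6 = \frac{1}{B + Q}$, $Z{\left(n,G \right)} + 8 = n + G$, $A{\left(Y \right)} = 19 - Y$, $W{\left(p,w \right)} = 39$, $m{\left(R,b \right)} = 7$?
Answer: $\frac{362089}{214} \approx 1692.0$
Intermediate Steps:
$Z{\left(n,G \right)} = -8 + G + n$ ($Z{\left(n,G \right)} = -8 + \left(n + G\right) = -8 + \left(G + n\right) = -8 + G + n$)
$z{\left(y,x \right)} = \frac{1283}{214}$ ($z{\left(y,x \right)} = 6 + \frac{1}{1174 - 1388} = 6 + \frac{1}{-214} = 6 - \frac{1}{214} = \frac{1283}{214}$)
$Z{\left(A{\left(-3 \right)},1684 \right)} - z{\left(790,W{\left(m{\left(-2,-4 \right)},-1 \right)} \right)} = \left(-8 + 1684 + \left(19 - -3\right)\right) - \frac{1283}{214} = \left(-8 + 1684 + \left(19 + 3\right)\right) - \frac{1283}{214} = \left(-8 + 1684 + 22\right) - \frac{1283}{214} = 1698 - \frac{1283}{214} = \frac{362089}{214}$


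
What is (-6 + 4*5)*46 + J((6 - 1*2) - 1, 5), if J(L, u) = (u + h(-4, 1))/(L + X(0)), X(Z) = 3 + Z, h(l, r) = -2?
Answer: 1289/2 ≈ 644.50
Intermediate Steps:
J(L, u) = (-2 + u)/(3 + L) (J(L, u) = (u - 2)/(L + (3 + 0)) = (-2 + u)/(L + 3) = (-2 + u)/(3 + L))
(-6 + 4*5)*46 + J((6 - 1*2) - 1, 5) = (-6 + 4*5)*46 + (-2 + 5)/(3 + ((6 - 1*2) - 1)) = (-6 + 20)*46 + 3/(3 + ((6 - 2) - 1)) = 14*46 + 3/(3 + (4 - 1)) = 644 + 3/(3 + 3) = 644 + 3/6 = 644 + (1/6)*3 = 644 + 1/2 = 1289/2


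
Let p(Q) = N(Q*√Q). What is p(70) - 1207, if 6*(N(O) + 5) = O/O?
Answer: -7271/6 ≈ -1211.8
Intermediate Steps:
N(O) = -29/6 (N(O) = -5 + (O/O)/6 = -5 + (⅙)*1 = -5 + ⅙ = -29/6)
p(Q) = -29/6
p(70) - 1207 = -29/6 - 1207 = -7271/6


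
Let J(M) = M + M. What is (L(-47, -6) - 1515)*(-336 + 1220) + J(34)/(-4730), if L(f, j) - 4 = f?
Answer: -3257248314/2365 ≈ -1.3773e+6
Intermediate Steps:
L(f, j) = 4 + f
J(M) = 2*M
(L(-47, -6) - 1515)*(-336 + 1220) + J(34)/(-4730) = ((4 - 47) - 1515)*(-336 + 1220) + (2*34)/(-4730) = (-43 - 1515)*884 + 68*(-1/4730) = -1558*884 - 34/2365 = -1377272 - 34/2365 = -3257248314/2365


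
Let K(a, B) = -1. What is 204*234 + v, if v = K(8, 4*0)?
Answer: 47735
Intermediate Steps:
v = -1
204*234 + v = 204*234 - 1 = 47736 - 1 = 47735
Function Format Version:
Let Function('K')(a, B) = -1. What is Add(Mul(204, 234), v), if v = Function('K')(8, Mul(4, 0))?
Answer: 47735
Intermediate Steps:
v = -1
Add(Mul(204, 234), v) = Add(Mul(204, 234), -1) = Add(47736, -1) = 47735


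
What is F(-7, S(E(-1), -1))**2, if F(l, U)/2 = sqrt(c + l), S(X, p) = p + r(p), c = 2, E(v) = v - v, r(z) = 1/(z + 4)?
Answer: -20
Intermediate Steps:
r(z) = 1/(4 + z)
E(v) = 0
S(X, p) = p + 1/(4 + p)
F(l, U) = 2*sqrt(2 + l)
F(-7, S(E(-1), -1))**2 = (2*sqrt(2 - 7))**2 = (2*sqrt(-5))**2 = (2*(I*sqrt(5)))**2 = (2*I*sqrt(5))**2 = -20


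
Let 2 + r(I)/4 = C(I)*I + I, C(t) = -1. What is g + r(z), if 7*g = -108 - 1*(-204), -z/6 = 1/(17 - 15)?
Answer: 40/7 ≈ 5.7143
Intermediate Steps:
z = -3 (z = -6/(17 - 15) = -6/2 = -6*1/2 = -3)
g = 96/7 (g = (-108 - 1*(-204))/7 = (-108 + 204)/7 = (1/7)*96 = 96/7 ≈ 13.714)
r(I) = -8 (r(I) = -8 + 4*(-I + I) = -8 + 4*0 = -8 + 0 = -8)
g + r(z) = 96/7 - 8 = 40/7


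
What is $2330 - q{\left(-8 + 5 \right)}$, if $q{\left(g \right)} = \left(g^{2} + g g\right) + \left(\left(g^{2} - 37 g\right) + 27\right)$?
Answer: $2165$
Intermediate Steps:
$q{\left(g \right)} = 27 - 37 g + 3 g^{2}$ ($q{\left(g \right)} = \left(g^{2} + g^{2}\right) + \left(27 + g^{2} - 37 g\right) = 2 g^{2} + \left(27 + g^{2} - 37 g\right) = 27 - 37 g + 3 g^{2}$)
$2330 - q{\left(-8 + 5 \right)} = 2330 - \left(27 - 37 \left(-8 + 5\right) + 3 \left(-8 + 5\right)^{2}\right) = 2330 - \left(27 - -111 + 3 \left(-3\right)^{2}\right) = 2330 - \left(27 + 111 + 3 \cdot 9\right) = 2330 - \left(27 + 111 + 27\right) = 2330 - 165 = 2165$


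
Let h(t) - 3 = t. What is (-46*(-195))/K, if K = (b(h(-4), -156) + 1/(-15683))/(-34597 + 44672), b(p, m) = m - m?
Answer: -1417315838250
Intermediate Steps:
h(t) = 3 + t
b(p, m) = 0
K = -1/158006225 (K = (0 + 1/(-15683))/(-34597 + 44672) = (0 - 1/15683)/10075 = -1/15683*1/10075 = -1/158006225 ≈ -6.3289e-9)
(-46*(-195))/K = (-46*(-195))/(-1/158006225) = 8970*(-158006225) = -1417315838250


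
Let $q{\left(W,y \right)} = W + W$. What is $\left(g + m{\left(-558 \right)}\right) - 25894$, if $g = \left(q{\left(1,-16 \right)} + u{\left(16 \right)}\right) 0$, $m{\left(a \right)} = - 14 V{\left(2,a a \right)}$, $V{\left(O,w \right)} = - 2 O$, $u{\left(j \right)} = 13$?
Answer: $-25838$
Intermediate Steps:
$q{\left(W,y \right)} = 2 W$
$m{\left(a \right)} = 56$ ($m{\left(a \right)} = - 14 \left(\left(-2\right) 2\right) = \left(-14\right) \left(-4\right) = 56$)
$g = 0$ ($g = \left(2 \cdot 1 + 13\right) 0 = \left(2 + 13\right) 0 = 15 \cdot 0 = 0$)
$\left(g + m{\left(-558 \right)}\right) - 25894 = \left(0 + 56\right) - 25894 = 56 - 25894 = -25838$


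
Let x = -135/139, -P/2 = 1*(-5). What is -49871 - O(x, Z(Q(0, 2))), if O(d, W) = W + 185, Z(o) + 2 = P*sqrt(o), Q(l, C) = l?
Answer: -50054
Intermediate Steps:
P = 10 (P = -2*(-5) = 10)
x = -135/139 (x = -135*1/139 = -135/139 ≈ -0.97122)
Z(o) = -2 + 10*sqrt(o)
O(d, W) = 185 + W
-49871 - O(x, Z(Q(0, 2))) = -49871 - (185 + (-2 + 10*sqrt(0))) = -49871 - (185 + (-2 + 10*0)) = -49871 - (185 + (-2 + 0)) = -49871 - (185 - 2) = -49871 - 1*183 = -49871 - 183 = -50054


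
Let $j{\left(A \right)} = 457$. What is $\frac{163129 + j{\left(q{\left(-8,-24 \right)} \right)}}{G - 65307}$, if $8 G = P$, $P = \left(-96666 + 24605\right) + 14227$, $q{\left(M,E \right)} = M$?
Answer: $- \frac{654344}{290145} \approx -2.2552$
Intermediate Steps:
$P = -57834$ ($P = -72061 + 14227 = -57834$)
$G = - \frac{28917}{4}$ ($G = \frac{1}{8} \left(-57834\right) = - \frac{28917}{4} \approx -7229.3$)
$\frac{163129 + j{\left(q{\left(-8,-24 \right)} \right)}}{G - 65307} = \frac{163129 + 457}{- \frac{28917}{4} - 65307} = \frac{163586}{- \frac{290145}{4}} = 163586 \left(- \frac{4}{290145}\right) = - \frac{654344}{290145}$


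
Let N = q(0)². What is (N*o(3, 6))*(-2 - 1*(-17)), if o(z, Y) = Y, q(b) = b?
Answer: 0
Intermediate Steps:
N = 0 (N = 0² = 0)
(N*o(3, 6))*(-2 - 1*(-17)) = (0*6)*(-2 - 1*(-17)) = 0*(-2 + 17) = 0*15 = 0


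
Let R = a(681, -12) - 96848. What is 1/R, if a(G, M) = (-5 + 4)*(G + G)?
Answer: -1/98210 ≈ -1.0182e-5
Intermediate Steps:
a(G, M) = -2*G
R = -98210 (R = -2*681 - 96848 = -1362 - 96848 = -98210)
1/R = 1/(-98210) = -1/98210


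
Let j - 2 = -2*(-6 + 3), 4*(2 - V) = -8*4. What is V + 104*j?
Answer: 842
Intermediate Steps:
V = 10 (V = 2 - (-2)*4 = 2 - ¼*(-32) = 2 + 8 = 10)
j = 8 (j = 2 - 2*(-6 + 3) = 2 - 2*(-3) = 2 + 6 = 8)
V + 104*j = 10 + 104*8 = 10 + 832 = 842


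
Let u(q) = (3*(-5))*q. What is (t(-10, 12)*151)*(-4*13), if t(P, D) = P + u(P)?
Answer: -1099280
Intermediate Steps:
u(q) = -15*q
t(P, D) = -14*P (t(P, D) = P - 15*P = -14*P)
(t(-10, 12)*151)*(-4*13) = (-14*(-10)*151)*(-4*13) = (140*151)*(-52) = 21140*(-52) = -1099280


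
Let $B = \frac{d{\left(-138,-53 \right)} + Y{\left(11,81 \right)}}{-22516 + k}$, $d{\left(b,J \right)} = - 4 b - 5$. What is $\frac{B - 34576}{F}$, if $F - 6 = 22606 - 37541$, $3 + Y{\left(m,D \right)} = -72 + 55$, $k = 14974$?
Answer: $\frac{260772719}{112594518} \approx 2.316$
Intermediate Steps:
$d{\left(b,J \right)} = -5 - 4 b$
$Y{\left(m,D \right)} = -20$ ($Y{\left(m,D \right)} = -3 + \left(-72 + 55\right) = -3 - 17 = -20$)
$B = - \frac{527}{7542}$ ($B = \frac{\left(-5 - -552\right) - 20}{-22516 + 14974} = \frac{\left(-5 + 552\right) - 20}{-7542} = \left(547 - 20\right) \left(- \frac{1}{7542}\right) = 527 \left(- \frac{1}{7542}\right) = - \frac{527}{7542} \approx -0.069875$)
$F = -14929$ ($F = 6 + \left(22606 - 37541\right) = 6 - 14935 = -14929$)
$\frac{B - 34576}{F} = \frac{- \frac{527}{7542} - 34576}{-14929} = \left(- \frac{527}{7542} - 34576\right) \left(- \frac{1}{14929}\right) = \left(- \frac{260772719}{7542}\right) \left(- \frac{1}{14929}\right) = \frac{260772719}{112594518}$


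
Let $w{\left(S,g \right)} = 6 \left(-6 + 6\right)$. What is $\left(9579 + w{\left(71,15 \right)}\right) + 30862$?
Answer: $40441$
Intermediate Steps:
$w{\left(S,g \right)} = 0$ ($w{\left(S,g \right)} = 6 \cdot 0 = 0$)
$\left(9579 + w{\left(71,15 \right)}\right) + 30862 = \left(9579 + 0\right) + 30862 = 9579 + 30862 = 40441$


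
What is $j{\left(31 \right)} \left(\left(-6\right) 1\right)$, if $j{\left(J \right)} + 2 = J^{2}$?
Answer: $-5754$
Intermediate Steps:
$j{\left(J \right)} = -2 + J^{2}$
$j{\left(31 \right)} \left(\left(-6\right) 1\right) = \left(-2 + 31^{2}\right) \left(\left(-6\right) 1\right) = \left(-2 + 961\right) \left(-6\right) = 959 \left(-6\right) = -5754$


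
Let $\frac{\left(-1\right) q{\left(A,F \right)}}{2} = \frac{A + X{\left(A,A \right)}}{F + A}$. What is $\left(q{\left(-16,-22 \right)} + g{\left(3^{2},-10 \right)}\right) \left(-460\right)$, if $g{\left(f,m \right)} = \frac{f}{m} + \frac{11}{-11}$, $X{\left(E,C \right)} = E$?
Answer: $\frac{31326}{19} \approx 1648.7$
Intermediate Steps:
$g{\left(f,m \right)} = -1 + \frac{f}{m}$ ($g{\left(f,m \right)} = \frac{f}{m} + 11 \left(- \frac{1}{11}\right) = \frac{f}{m} - 1 = -1 + \frac{f}{m}$)
$q{\left(A,F \right)} = - \frac{4 A}{A + F}$ ($q{\left(A,F \right)} = - 2 \frac{A + A}{F + A} = - 2 \frac{2 A}{A + F} = - \frac{4 A}{A + F}$)
$\left(q{\left(-16,-22 \right)} + g{\left(3^{2},-10 \right)}\right) \left(-460\right) = \left(\left(-4\right) \left(-16\right) \frac{1}{-16 - 22} + \frac{3^{2} - -10}{-10}\right) \left(-460\right) = \left(\left(-4\right) \left(-16\right) \frac{1}{-38} - \frac{9 + 10}{10}\right) \left(-460\right) = \left(\left(-4\right) \left(-16\right) \left(- \frac{1}{38}\right) - \frac{19}{10}\right) \left(-460\right) = \left(- \frac{32}{19} - \frac{19}{10}\right) \left(-460\right) = \left(- \frac{681}{190}\right) \left(-460\right) = \frac{31326}{19}$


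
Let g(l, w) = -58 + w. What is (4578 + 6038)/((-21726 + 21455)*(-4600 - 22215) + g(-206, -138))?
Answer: 10616/7266669 ≈ 0.0014609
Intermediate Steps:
(4578 + 6038)/((-21726 + 21455)*(-4600 - 22215) + g(-206, -138)) = (4578 + 6038)/((-21726 + 21455)*(-4600 - 22215) + (-58 - 138)) = 10616/(-271*(-26815) - 196) = 10616/(7266865 - 196) = 10616/7266669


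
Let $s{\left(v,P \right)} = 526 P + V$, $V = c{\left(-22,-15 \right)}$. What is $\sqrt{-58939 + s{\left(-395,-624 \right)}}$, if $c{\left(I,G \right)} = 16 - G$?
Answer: $2 i \sqrt{96783} \approx 622.2 i$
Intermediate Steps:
$V = 31$ ($V = 16 - -15 = 16 + 15 = 31$)
$s{\left(v,P \right)} = 31 + 526 P$ ($s{\left(v,P \right)} = 526 P + 31 = 31 + 526 P$)
$\sqrt{-58939 + s{\left(-395,-624 \right)}} = \sqrt{-58939 + \left(31 + 526 \left(-624\right)\right)} = \sqrt{-58939 + \left(31 - 328224\right)} = \sqrt{-58939 - 328193} = \sqrt{-387132} = 2 i \sqrt{96783}$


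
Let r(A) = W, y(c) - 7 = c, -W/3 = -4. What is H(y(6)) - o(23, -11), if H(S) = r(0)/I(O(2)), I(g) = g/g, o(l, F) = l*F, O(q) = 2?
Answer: 265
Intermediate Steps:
W = 12 (W = -3*(-4) = 12)
y(c) = 7 + c
r(A) = 12
o(l, F) = F*l
I(g) = 1
H(S) = 12 (H(S) = 12/1 = 12*1 = 12)
H(y(6)) - o(23, -11) = 12 - (-11)*23 = 12 - 1*(-253) = 12 + 253 = 265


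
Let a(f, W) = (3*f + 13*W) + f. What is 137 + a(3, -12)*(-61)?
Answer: 8921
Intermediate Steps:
a(f, W) = 4*f + 13*W
137 + a(3, -12)*(-61) = 137 + (4*3 + 13*(-12))*(-61) = 137 + (12 - 156)*(-61) = 137 - 144*(-61) = 137 + 8784 = 8921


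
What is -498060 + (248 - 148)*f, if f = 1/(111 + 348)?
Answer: -228609440/459 ≈ -4.9806e+5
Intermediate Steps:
f = 1/459 ≈ 0.0021787
-498060 + (248 - 148)*f = -498060 + (248 - 148)*(1/459) = -498060 + 100*(1/459) = -498060 + 100/459 = -228609440/459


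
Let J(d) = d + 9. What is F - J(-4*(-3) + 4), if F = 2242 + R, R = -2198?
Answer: 19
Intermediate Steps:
J(d) = 9 + d
F = 44 (F = 2242 - 2198 = 44)
F - J(-4*(-3) + 4) = 44 - (9 + (-4*(-3) + 4)) = 44 - (9 + (12 + 4)) = 44 - (9 + 16) = 44 - 1*25 = 44 - 25 = 19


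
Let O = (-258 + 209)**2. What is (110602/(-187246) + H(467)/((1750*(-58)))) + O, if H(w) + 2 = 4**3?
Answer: 11405223339187/4751367250 ≈ 2400.4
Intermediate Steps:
H(w) = 62 (H(w) = -2 + 4**3 = -2 + 64 = 62)
O = 2401 (O = (-49)**2 = 2401)
(110602/(-187246) + H(467)/((1750*(-58)))) + O = (110602/(-187246) + 62/((1750*(-58)))) + 2401 = (110602*(-1/187246) + 62/(-101500)) + 2401 = (-55301/93623 + 62*(-1/101500)) + 2401 = (-55301/93623 - 31/50750) + 2401 = -2809428063/4751367250 + 2401 = 11405223339187/4751367250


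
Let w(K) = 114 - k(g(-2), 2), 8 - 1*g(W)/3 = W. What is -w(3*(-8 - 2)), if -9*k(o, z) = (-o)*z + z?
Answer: -968/9 ≈ -107.56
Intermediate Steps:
g(W) = 24 - 3*W
k(o, z) = -z/9 + o*z/9 (k(o, z) = -((-o)*z + z)/9 = -(-o*z + z)/9 = -(z - o*z)/9 = -z/9 + o*z/9)
w(K) = 968/9 (w(K) = 114 - 2*(-1 + (24 - 3*(-2)))/9 = 114 - 2*(-1 + (24 + 6))/9 = 114 - 2*(-1 + 30)/9 = 114 - 2*29/9 = 114 - 1*58/9 = 114 - 58/9 = 968/9)
-w(3*(-8 - 2)) = -1*968/9 = -968/9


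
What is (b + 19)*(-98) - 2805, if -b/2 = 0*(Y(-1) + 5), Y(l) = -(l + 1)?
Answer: -4667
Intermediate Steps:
Y(l) = -1 - l (Y(l) = -(1 + l) = -1 - l)
b = 0 (b = -0*((-1 - 1*(-1)) + 5) = -0*((-1 + 1) + 5) = -0*(0 + 5) = -0*5 = -2*0 = 0)
(b + 19)*(-98) - 2805 = (0 + 19)*(-98) - 2805 = 19*(-98) - 2805 = -1862 - 2805 = -4667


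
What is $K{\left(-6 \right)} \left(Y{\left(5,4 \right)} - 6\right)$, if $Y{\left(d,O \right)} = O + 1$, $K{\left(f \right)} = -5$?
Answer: $5$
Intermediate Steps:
$Y{\left(d,O \right)} = 1 + O$
$K{\left(-6 \right)} \left(Y{\left(5,4 \right)} - 6\right) = - 5 \left(\left(1 + 4\right) - 6\right) = - 5 \left(5 - 6\right) = \left(-5\right) \left(-1\right) = 5$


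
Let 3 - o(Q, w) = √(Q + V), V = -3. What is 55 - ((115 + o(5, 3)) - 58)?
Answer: -5 + √2 ≈ -3.5858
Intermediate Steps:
o(Q, w) = 3 - √(-3 + Q) (o(Q, w) = 3 - √(Q - 3) = 3 - √(-3 + Q))
55 - ((115 + o(5, 3)) - 58) = 55 - ((115 + (3 - √(-3 + 5))) - 58) = 55 - ((115 + (3 - √2)) - 58) = 55 - ((118 - √2) - 58) = 55 - (60 - √2) = 55 + (-60 + √2) = -5 + √2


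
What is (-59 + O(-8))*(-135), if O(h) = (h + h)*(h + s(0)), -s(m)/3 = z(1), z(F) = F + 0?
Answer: -15795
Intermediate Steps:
z(F) = F
s(m) = -3 (s(m) = -3*1 = -3)
O(h) = 2*h*(-3 + h) (O(h) = (h + h)*(h - 3) = (2*h)*(-3 + h) = 2*h*(-3 + h))
(-59 + O(-8))*(-135) = (-59 + 2*(-8)*(-3 - 8))*(-135) = (-59 + 2*(-8)*(-11))*(-135) = (-59 + 176)*(-135) = 117*(-135) = -15795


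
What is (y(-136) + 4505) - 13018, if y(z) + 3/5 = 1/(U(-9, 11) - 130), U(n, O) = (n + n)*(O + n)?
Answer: -7066293/830 ≈ -8513.6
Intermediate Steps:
U(n, O) = 2*n*(O + n) (U(n, O) = (2*n)*(O + n) = 2*n*(O + n))
y(z) = -503/830 (y(z) = -⅗ + 1/(2*(-9)*(11 - 9) - 130) = -⅗ + 1/(2*(-9)*2 - 130) = -⅗ + 1/(-36 - 130) = -⅗ + 1/(-166) = -⅗ - 1/166 = -503/830)
(y(-136) + 4505) - 13018 = (-503/830 + 4505) - 13018 = 3738647/830 - 13018 = -7066293/830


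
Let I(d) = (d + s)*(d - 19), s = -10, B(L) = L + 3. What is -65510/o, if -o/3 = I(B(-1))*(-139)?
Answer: -32755/28356 ≈ -1.1551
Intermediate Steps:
B(L) = 3 + L
I(d) = (-19 + d)*(-10 + d) (I(d) = (d - 10)*(d - 19) = (-10 + d)*(-19 + d) = (-19 + d)*(-10 + d))
o = 56712 (o = -3*(190 + (3 - 1)**2 - 29*(3 - 1))*(-139) = -3*(190 + 2**2 - 29*2)*(-139) = -3*(190 + 4 - 58)*(-139) = -408*(-139) = -3*(-18904) = 56712)
-65510/o = -65510/56712 = -65510*1/56712 = -32755/28356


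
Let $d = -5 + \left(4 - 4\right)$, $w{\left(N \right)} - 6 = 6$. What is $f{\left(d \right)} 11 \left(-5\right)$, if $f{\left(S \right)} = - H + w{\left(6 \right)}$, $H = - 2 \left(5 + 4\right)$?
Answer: $-1650$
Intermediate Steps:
$w{\left(N \right)} = 12$ ($w{\left(N \right)} = 6 + 6 = 12$)
$H = -18$ ($H = \left(-2\right) 9 = -18$)
$d = -5$ ($d = -5 + 0 = -5$)
$f{\left(S \right)} = 30$ ($f{\left(S \right)} = \left(-1\right) \left(-18\right) + 12 = 18 + 12 = 30$)
$f{\left(d \right)} 11 \left(-5\right) = 30 \cdot 11 \left(-5\right) = 330 \left(-5\right) = -1650$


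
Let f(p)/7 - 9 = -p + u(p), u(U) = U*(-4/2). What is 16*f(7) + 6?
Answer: -1338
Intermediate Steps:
u(U) = -2*U (u(U) = U*(-4*½) = U*(-2) = -2*U)
f(p) = 63 - 21*p (f(p) = 63 + 7*(-p - 2*p) = 63 + 7*(-3*p) = 63 - 21*p)
16*f(7) + 6 = 16*(63 - 21*7) + 6 = 16*(63 - 147) + 6 = 16*(-84) + 6 = -1344 + 6 = -1338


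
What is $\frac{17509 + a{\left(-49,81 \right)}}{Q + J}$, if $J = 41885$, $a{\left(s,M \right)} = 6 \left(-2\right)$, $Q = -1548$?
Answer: $\frac{17497}{40337} \approx 0.43377$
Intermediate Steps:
$a{\left(s,M \right)} = -12$
$\frac{17509 + a{\left(-49,81 \right)}}{Q + J} = \frac{17509 - 12}{-1548 + 41885} = \frac{17497}{40337}$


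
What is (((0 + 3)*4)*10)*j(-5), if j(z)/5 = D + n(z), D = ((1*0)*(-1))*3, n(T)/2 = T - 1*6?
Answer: -13200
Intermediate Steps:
n(T) = -12 + 2*T (n(T) = 2*(T - 1*6) = 2*(T - 6) = 2*(-6 + T) = -12 + 2*T)
D = 0 (D = (0*(-1))*3 = 0*3 = 0)
j(z) = -60 + 10*z (j(z) = 5*(0 + (-12 + 2*z)) = 5*(-12 + 2*z) = -60 + 10*z)
(((0 + 3)*4)*10)*j(-5) = (((0 + 3)*4)*10)*(-60 + 10*(-5)) = ((3*4)*10)*(-60 - 50) = (12*10)*(-110) = 120*(-110) = -13200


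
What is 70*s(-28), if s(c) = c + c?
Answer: -3920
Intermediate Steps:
s(c) = 2*c
70*s(-28) = 70*(2*(-28)) = 70*(-56) = -3920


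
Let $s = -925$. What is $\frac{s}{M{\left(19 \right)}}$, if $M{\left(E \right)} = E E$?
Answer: $- \frac{925}{361} \approx -2.5623$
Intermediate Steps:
$M{\left(E \right)} = E^{2}$
$\frac{s}{M{\left(19 \right)}} = - \frac{925}{19^{2}} = - \frac{925}{361}$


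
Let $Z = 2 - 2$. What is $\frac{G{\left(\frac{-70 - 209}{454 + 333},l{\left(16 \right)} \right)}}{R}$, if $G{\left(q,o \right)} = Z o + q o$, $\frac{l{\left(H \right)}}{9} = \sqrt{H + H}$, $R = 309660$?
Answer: $- \frac{837 \sqrt{2}}{20308535} \approx -5.8286 \cdot 10^{-5}$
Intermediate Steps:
$Z = 0$ ($Z = 2 - 2 = 0$)
$l{\left(H \right)} = 9 \sqrt{2} \sqrt{H}$ ($l{\left(H \right)} = 9 \sqrt{H + H} = 9 \sqrt{2 H} = 9 \sqrt{2} \sqrt{H}$)
$G{\left(q,o \right)} = o q$ ($G{\left(q,o \right)} = 0 o + q o = 0 + o q = o q$)
$\frac{G{\left(\frac{-70 - 209}{454 + 333},l{\left(16 \right)} \right)}}{R} = \frac{9 \sqrt{2} \sqrt{16} \frac{-70 - 209}{454 + 333}}{309660} = 9 \sqrt{2} \cdot 4 \left(- \frac{279}{787}\right) \frac{1}{309660} = 36 \sqrt{2} \left(\left(-279\right) \frac{1}{787}\right) \frac{1}{309660} = 36 \sqrt{2} \left(- \frac{279}{787}\right) \frac{1}{309660} = - \frac{10044 \sqrt{2}}{787} \cdot \frac{1}{309660} = - \frac{837 \sqrt{2}}{20308535}$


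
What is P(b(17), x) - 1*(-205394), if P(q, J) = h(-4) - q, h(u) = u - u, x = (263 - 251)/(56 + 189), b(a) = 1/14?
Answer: 2875515/14 ≈ 2.0539e+5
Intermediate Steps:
b(a) = 1/14
x = 12/245 ≈ 0.048980
h(u) = 0
P(q, J) = -q (P(q, J) = 0 - q = -q)
P(b(17), x) - 1*(-205394) = -1*1/14 - 1*(-205394) = -1/14 + 205394 = 2875515/14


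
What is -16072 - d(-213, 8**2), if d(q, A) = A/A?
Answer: -16073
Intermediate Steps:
d(q, A) = 1
-16072 - d(-213, 8**2) = -16072 - 1*1 = -16072 - 1 = -16073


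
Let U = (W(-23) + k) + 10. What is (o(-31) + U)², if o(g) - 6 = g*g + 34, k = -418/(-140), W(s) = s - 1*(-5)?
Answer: 4860738961/4900 ≈ 9.9199e+5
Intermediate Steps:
W(s) = 5 + s (W(s) = s + 5 = 5 + s)
k = 209/70 (k = -418*(-1/140) = 209/70 ≈ 2.9857)
o(g) = 40 + g² (o(g) = 6 + (g*g + 34) = 6 + (g² + 34) = 6 + (34 + g²) = 40 + g²)
U = -351/70 (U = ((5 - 23) + 209/70) + 10 = (-18 + 209/70) + 10 = -1051/70 + 10 = -351/70 ≈ -5.0143)
(o(-31) + U)² = ((40 + (-31)²) - 351/70)² = ((40 + 961) - 351/70)² = (1001 - 351/70)² = (69719/70)² = 4860738961/4900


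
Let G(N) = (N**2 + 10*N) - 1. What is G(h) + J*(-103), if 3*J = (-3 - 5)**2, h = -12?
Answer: -6523/3 ≈ -2174.3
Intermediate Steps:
G(N) = -1 + N**2 + 10*N
J = 64/3 (J = (-3 - 5)**2/3 = (1/3)*(-8)**2 = (1/3)*64 = 64/3 ≈ 21.333)
G(h) + J*(-103) = (-1 + (-12)**2 + 10*(-12)) + (64/3)*(-103) = (-1 + 144 - 120) - 6592/3 = 23 - 6592/3 = -6523/3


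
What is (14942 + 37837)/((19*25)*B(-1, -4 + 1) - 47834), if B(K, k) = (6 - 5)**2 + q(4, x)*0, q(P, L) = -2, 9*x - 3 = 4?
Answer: -52779/47359 ≈ -1.1144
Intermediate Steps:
x = 7/9 (x = 1/3 + (1/9)*4 = 1/3 + 4/9 = 7/9 ≈ 0.77778)
B(K, k) = 1 (B(K, k) = (6 - 5)**2 - 2*0 = 1**2 + 0 = 1 + 0 = 1)
(14942 + 37837)/((19*25)*B(-1, -4 + 1) - 47834) = (14942 + 37837)/((19*25)*1 - 47834) = 52779/(475*1 - 47834) = 52779/(475 - 47834) = 52779/(-47359) = 52779*(-1/47359) = -52779/47359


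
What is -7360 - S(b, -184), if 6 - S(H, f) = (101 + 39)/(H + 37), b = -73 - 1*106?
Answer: -523056/71 ≈ -7367.0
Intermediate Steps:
b = -179 (b = -73 - 106 = -179)
S(H, f) = 6 - 140/(37 + H) (S(H, f) = 6 - (101 + 39)/(H + 37) = 6 - 140/(37 + H))
-7360 - S(b, -184) = -7360 - 2*(41 + 3*(-179))/(37 - 179) = -7360 - 2*(41 - 537)/(-142) = -7360 - 2*(-1)*(-496)/142 = -7360 - 1*496/71 = -7360 - 496/71 = -523056/71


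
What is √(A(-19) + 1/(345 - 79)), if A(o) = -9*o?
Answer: √12099542/266 ≈ 13.077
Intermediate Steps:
√(A(-19) + 1/(345 - 79)) = √(-9*(-19) + 1/(345 - 79)) = √(171 + 1/266) = √(45487/266) = √12099542/266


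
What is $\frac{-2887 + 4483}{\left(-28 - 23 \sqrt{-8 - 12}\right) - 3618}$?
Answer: $- \frac{242459}{554329} + \frac{3059 i \sqrt{5}}{554329} \approx -0.43739 + 0.012339 i$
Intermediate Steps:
$\frac{-2887 + 4483}{\left(-28 - 23 \sqrt{-8 - 12}\right) - 3618} = \frac{1596}{\left(-28 - 23 \sqrt{-20}\right) - 3618} = \frac{1596}{\left(-28 - 23 \cdot 2 i \sqrt{5}\right) - 3618} = \frac{1596}{\left(-28 - 46 i \sqrt{5}\right) - 3618} = \frac{1596}{-3646 - 46 i \sqrt{5}}$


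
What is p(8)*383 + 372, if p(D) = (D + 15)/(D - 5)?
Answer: 9925/3 ≈ 3308.3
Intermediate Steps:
p(D) = (15 + D)/(-5 + D)
p(8)*383 + 372 = ((15 + 8)/(-5 + 8))*383 + 372 = (23/3)*383 + 372 = 8809/3 + 372 = 9925/3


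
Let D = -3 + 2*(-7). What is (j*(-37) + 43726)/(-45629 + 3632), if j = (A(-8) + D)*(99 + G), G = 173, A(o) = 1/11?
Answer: -2352890/461967 ≈ -5.0932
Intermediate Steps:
A(o) = 1/11
D = -17 (D = -3 - 14 = -17)
j = -50592/11 (j = (1/11 - 17)*(99 + 173) = -186/11*272 = -50592/11 ≈ -4599.3)
(j*(-37) + 43726)/(-45629 + 3632) = (-50592/11*(-37) + 43726)/(-45629 + 3632) = (1871904/11 + 43726)/(-41997) = (2352890/11)*(-1/41997) = -2352890/461967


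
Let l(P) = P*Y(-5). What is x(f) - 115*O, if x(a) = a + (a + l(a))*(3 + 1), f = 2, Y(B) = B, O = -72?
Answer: 8250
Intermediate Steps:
l(P) = -5*P (l(P) = P*(-5) = -5*P)
x(a) = -15*a (x(a) = a + (a - 5*a)*(3 + 1) = a - 4*a*4 = a - 16*a = -15*a)
x(f) - 115*O = -15*2 - 115*(-72) = -30 + 8280 = 8250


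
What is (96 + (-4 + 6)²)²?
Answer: 10000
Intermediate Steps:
(96 + (-4 + 6)²)² = (96 + 2²)² = (96 + 4)² = 100² = 10000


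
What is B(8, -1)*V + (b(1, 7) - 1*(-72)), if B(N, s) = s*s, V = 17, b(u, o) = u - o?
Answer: 83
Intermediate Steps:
B(N, s) = s²
B(8, -1)*V + (b(1, 7) - 1*(-72)) = (-1)²*17 + ((1 - 1*7) - 1*(-72)) = 1*17 + ((1 - 7) + 72) = 17 + (-6 + 72) = 17 + 66 = 83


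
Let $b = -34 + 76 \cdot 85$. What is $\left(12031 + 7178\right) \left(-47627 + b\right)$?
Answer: $-791430009$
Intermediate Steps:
$b = 6426$ ($b = -34 + 6460 = 6426$)
$\left(12031 + 7178\right) \left(-47627 + b\right) = \left(12031 + 7178\right) \left(-47627 + 6426\right) = 19209 \left(-41201\right) = -791430009$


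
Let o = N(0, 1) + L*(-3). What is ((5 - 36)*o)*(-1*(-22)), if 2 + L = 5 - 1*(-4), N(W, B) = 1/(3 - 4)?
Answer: 15004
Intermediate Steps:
N(W, B) = -1 (N(W, B) = 1/(-1) = -1)
L = 7 (L = -2 + (5 - 1*(-4)) = -2 + (5 + 4) = -2 + 9 = 7)
o = -22 (o = -1 + 7*(-3) = -1 - 21 = -22)
((5 - 36)*o)*(-1*(-22)) = ((5 - 36)*(-22))*(-1*(-22)) = -31*(-22)*22 = 682*22 = 15004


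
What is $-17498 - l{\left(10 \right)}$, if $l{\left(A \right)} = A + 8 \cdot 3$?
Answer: $-17532$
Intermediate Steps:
$l{\left(A \right)} = 24 + A$ ($l{\left(A \right)} = A + 24 = 24 + A$)
$-17498 - l{\left(10 \right)} = -17498 - \left(24 + 10\right) = -17498 - 34 = -17532$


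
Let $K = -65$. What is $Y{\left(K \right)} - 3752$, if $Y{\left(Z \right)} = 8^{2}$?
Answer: $-3688$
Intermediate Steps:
$Y{\left(Z \right)} = 64$
$Y{\left(K \right)} - 3752 = 64 - 3752 = -3688$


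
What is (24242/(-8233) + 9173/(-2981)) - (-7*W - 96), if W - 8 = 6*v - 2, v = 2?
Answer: 5300664495/24542573 ≈ 215.98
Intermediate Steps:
W = 18 (W = 8 + (6*2 - 2) = 8 + (12 - 2) = 8 + 10 = 18)
(24242/(-8233) + 9173/(-2981)) - (-7*W - 96) = (24242/(-8233) + 9173/(-2981)) - (-7*18 - 96) = (24242*(-1/8233) + 9173*(-1/2981)) - (-126 - 96) = (-24242/8233 - 9173/2981) - 1*(-222) = -147786711/24542573 + 222 = 5300664495/24542573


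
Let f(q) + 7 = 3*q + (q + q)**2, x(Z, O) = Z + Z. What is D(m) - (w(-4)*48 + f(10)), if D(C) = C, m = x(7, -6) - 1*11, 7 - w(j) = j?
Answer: -948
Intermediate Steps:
x(Z, O) = 2*Z
w(j) = 7 - j
m = 3 (m = 2*7 - 1*11 = 14 - 11 = 3)
f(q) = -7 + 3*q + 4*q**2 (f(q) = -7 + (3*q + (q + q)**2) = -7 + (3*q + (2*q)**2) = -7 + (3*q + 4*q**2) = -7 + 3*q + 4*q**2)
D(m) - (w(-4)*48 + f(10)) = 3 - ((7 - 1*(-4))*48 + (-7 + 3*10 + 4*10**2)) = 3 - ((7 + 4)*48 + (-7 + 30 + 4*100)) = 3 - (11*48 + (-7 + 30 + 400)) = 3 - (528 + 423) = 3 - 1*951 = 3 - 951 = -948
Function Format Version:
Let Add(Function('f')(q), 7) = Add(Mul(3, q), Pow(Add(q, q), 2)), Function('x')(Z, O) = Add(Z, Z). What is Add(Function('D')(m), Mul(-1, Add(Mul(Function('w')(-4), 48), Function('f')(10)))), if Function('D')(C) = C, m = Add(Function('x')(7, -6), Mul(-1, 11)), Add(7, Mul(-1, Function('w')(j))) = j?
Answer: -948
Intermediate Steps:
Function('x')(Z, O) = Mul(2, Z)
Function('w')(j) = Add(7, Mul(-1, j))
m = 3 (m = Add(Mul(2, 7), Mul(-1, 11)) = Add(14, -11) = 3)
Function('f')(q) = Add(-7, Mul(3, q), Mul(4, Pow(q, 2))) (Function('f')(q) = Add(-7, Add(Mul(3, q), Pow(Add(q, q), 2))) = Add(-7, Add(Mul(3, q), Pow(Mul(2, q), 2))) = Add(-7, Add(Mul(3, q), Mul(4, Pow(q, 2)))) = Add(-7, Mul(3, q), Mul(4, Pow(q, 2))))
Add(Function('D')(m), Mul(-1, Add(Mul(Function('w')(-4), 48), Function('f')(10)))) = Add(3, Mul(-1, Add(Mul(Add(7, Mul(-1, -4)), 48), Add(-7, Mul(3, 10), Mul(4, Pow(10, 2)))))) = Add(3, Mul(-1, Add(Mul(Add(7, 4), 48), Add(-7, 30, Mul(4, 100))))) = Add(3, Mul(-1, Add(Mul(11, 48), Add(-7, 30, 400)))) = Add(3, Mul(-1, Add(528, 423))) = Add(3, Mul(-1, 951)) = Add(3, -951) = -948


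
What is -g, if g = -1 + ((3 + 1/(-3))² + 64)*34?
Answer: -21751/9 ≈ -2416.8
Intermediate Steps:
g = 21751/9 (g = -1 + ((3 + 1*(-⅓))² + 64)*34 = -1 + ((3 - ⅓)² + 64)*34 = -1 + ((8/3)² + 64)*34 = -1 + (64/9 + 64)*34 = -1 + (640/9)*34 = -1 + 21760/9 = 21751/9 ≈ 2416.8)
-g = -1*21751/9 = -21751/9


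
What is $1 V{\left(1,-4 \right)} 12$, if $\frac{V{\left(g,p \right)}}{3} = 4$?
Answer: $144$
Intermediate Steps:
$V{\left(g,p \right)} = 12$ ($V{\left(g,p \right)} = 3 \cdot 4 = 12$)
$1 V{\left(1,-4 \right)} 12 = 1 \cdot 12 \cdot 12 = 12 \cdot 12 = 144$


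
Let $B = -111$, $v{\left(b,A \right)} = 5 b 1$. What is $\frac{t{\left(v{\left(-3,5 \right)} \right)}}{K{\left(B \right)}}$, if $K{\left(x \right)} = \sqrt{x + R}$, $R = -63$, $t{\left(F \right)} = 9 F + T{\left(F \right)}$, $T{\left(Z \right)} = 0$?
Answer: $\frac{45 i \sqrt{174}}{58} \approx 10.234 i$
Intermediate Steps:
$v{\left(b,A \right)} = 5 b$
$t{\left(F \right)} = 9 F$ ($t{\left(F \right)} = 9 F + 0 = 9 F$)
$K{\left(x \right)} = \sqrt{-63 + x}$ ($K{\left(x \right)} = \sqrt{x - 63} = \sqrt{-63 + x}$)
$\frac{t{\left(v{\left(-3,5 \right)} \right)}}{K{\left(B \right)}} = \frac{9 \cdot 5 \left(-3\right)}{\sqrt{-63 - 111}} = \frac{9 \left(-15\right)}{\sqrt{-174}} = - \frac{135}{i \sqrt{174}} = - 135 \left(- \frac{i \sqrt{174}}{174}\right) = \frac{45 i \sqrt{174}}{58}$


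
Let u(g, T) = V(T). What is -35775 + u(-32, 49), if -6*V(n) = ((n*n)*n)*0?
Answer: -35775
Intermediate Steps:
V(n) = 0 (V(n) = -(n*n)*n*0/6 = -n**2*n*0/6 = -n**3*0/6 = -1/6*0 = 0)
u(g, T) = 0
-35775 + u(-32, 49) = -35775 + 0 = -35775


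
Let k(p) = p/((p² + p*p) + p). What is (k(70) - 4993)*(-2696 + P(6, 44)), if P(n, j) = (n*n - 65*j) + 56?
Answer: 3846721568/141 ≈ 2.7282e+7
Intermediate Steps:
P(n, j) = 56 + n² - 65*j (P(n, j) = (n² - 65*j) + 56 = 56 + n² - 65*j)
k(p) = p/(p + 2*p²) (k(p) = p/((p² + p²) + p) = p/(2*p² + p) = p/(p + 2*p²))
(k(70) - 4993)*(-2696 + P(6, 44)) = (1/(1 + 2*70) - 4993)*(-2696 + (56 + 6² - 65*44)) = (1/(1 + 140) - 4993)*(-2696 + (56 + 36 - 2860)) = (1/141 - 4993)*(-2696 - 2768) = (1/141 - 4993)*(-5464) = -704012/141*(-5464) = 3846721568/141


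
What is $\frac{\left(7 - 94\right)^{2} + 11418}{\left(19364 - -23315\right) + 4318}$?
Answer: $\frac{18987}{46997} \approx 0.404$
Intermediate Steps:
$\frac{\left(7 - 94\right)^{2} + 11418}{\left(19364 - -23315\right) + 4318} = \frac{\left(-87\right)^{2} + 11418}{\left(19364 + 23315\right) + 4318} = \frac{7569 + 11418}{42679 + 4318} = \frac{18987}{46997}$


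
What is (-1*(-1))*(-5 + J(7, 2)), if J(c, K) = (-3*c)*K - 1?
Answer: -48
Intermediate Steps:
J(c, K) = -1 - 3*K*c (J(c, K) = -3*K*c - 1 = -1 - 3*K*c)
(-1*(-1))*(-5 + J(7, 2)) = (-1*(-1))*(-5 + (-1 - 3*2*7)) = 1*(-5 + (-1 - 42)) = 1*(-5 - 43) = 1*(-48) = -48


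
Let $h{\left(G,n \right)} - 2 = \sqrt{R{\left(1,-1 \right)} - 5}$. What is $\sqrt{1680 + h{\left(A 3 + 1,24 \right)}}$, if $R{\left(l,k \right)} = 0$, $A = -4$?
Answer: $\sqrt{1682 + i \sqrt{5}} \approx 41.012 + 0.0273 i$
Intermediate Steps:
$h{\left(G,n \right)} = 2 + i \sqrt{5}$ ($h{\left(G,n \right)} = 2 + \sqrt{0 - 5} = 2 + \sqrt{-5} = 2 + i \sqrt{5}$)
$\sqrt{1680 + h{\left(A 3 + 1,24 \right)}} = \sqrt{1680 + \left(2 + i \sqrt{5}\right)} = \sqrt{1682 + i \sqrt{5}}$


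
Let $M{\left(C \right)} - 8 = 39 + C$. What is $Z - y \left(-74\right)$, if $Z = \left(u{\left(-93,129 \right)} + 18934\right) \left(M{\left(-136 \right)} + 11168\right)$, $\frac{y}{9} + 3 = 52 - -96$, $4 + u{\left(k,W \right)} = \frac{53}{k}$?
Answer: $\frac{6504287511}{31} \approx 2.0982 \cdot 10^{8}$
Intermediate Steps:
$u{\left(k,W \right)} = -4 + \frac{53}{k}$
$y = 1305$ ($y = -27 + 9 \left(52 - -96\right) = -27 + 9 \left(52 + 96\right) = -27 + 9 \cdot 148 = -27 + 1332 = 1305$)
$M{\left(C \right)} = 47 + C$ ($M{\left(C \right)} = 8 + \left(39 + C\right) = 47 + C$)
$Z = \frac{6501293841}{31}$ ($Z = \left(\left(-4 + \frac{53}{-93}\right) + 18934\right) \left(\left(47 - 136\right) + 11168\right) = \left(\left(-4 + 53 \left(- \frac{1}{93}\right)\right) + 18934\right) \left(-89 + 11168\right) = \left(\left(-4 - \frac{53}{93}\right) + 18934\right) 11079 = \left(- \frac{425}{93} + 18934\right) 11079 = \frac{1760437}{93} \cdot 11079 = \frac{6501293841}{31} \approx 2.0972 \cdot 10^{8}$)
$Z - y \left(-74\right) = \frac{6501293841}{31} - 1305 \left(-74\right) = \frac{6501293841}{31} - -96570 = \frac{6501293841}{31} + 96570 = \frac{6504287511}{31}$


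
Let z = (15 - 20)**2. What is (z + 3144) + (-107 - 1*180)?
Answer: 2882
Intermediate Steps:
z = 25 (z = (-5)**2 = 25)
(z + 3144) + (-107 - 1*180) = (25 + 3144) + (-107 - 1*180) = 3169 + (-107 - 180) = 3169 - 287 = 2882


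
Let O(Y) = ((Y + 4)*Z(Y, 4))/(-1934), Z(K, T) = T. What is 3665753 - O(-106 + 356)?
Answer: 3544783659/967 ≈ 3.6658e+6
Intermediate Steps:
O(Y) = -8/967 - 2*Y/967 (O(Y) = ((Y + 4)*4)/(-1934) = ((4 + Y)*4)*(-1/1934) = (16 + 4*Y)*(-1/1934) = -8/967 - 2*Y/967)
3665753 - O(-106 + 356) = 3665753 - (-8/967 - 2*(-106 + 356)/967) = 3665753 - (-8/967 - 2/967*250) = 3665753 - (-8/967 - 500/967) = 3665753 - 1*(-508/967) = 3665753 + 508/967 = 3544783659/967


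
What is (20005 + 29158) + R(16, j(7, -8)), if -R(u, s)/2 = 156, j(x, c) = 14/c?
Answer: 48851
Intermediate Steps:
R(u, s) = -312 (R(u, s) = -2*156 = -312)
(20005 + 29158) + R(16, j(7, -8)) = (20005 + 29158) - 312 = 49163 - 312 = 48851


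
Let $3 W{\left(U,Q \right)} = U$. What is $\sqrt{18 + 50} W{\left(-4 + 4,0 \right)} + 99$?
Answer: $99$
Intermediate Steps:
$W{\left(U,Q \right)} = \frac{U}{3}$
$\sqrt{18 + 50} W{\left(-4 + 4,0 \right)} + 99 = \sqrt{18 + 50} \frac{-4 + 4}{3} + 99 = \sqrt{68} \cdot \frac{1}{3} \cdot 0 + 99 = 2 \sqrt{17} \cdot 0 + 99 = 0 + 99 = 99$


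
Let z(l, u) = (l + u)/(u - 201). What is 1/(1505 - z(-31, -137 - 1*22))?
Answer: 36/54161 ≈ 0.00066468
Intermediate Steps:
z(l, u) = (l + u)/(-201 + u)
1/(1505 - z(-31, -137 - 1*22)) = 1/(1505 - (-31 + (-137 - 1*22))/(-201 + (-137 - 1*22))) = 1/(1505 - (-31 + (-137 - 22))/(-201 + (-137 - 22))) = 1/(1505 - (-31 - 159)/(-201 - 159)) = 1/(1505 - (-190)/(-360)) = 1/(1505 - (-1)*(-190)/360) = 1/(1505 - 1*19/36) = 1/(1505 - 19/36) = 1/(54161/36) = 36/54161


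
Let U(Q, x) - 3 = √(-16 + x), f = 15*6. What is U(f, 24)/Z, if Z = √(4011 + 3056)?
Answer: √7067*(3 + 2*√2)/7067 ≈ 0.069332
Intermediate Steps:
f = 90
U(Q, x) = 3 + √(-16 + x)
Z = √7067 ≈ 84.065
U(f, 24)/Z = (3 + √(-16 + 24))/(√7067) = (3 + √8)*(√7067/7067) = (3 + 2*√2)*(√7067/7067) = √7067*(3 + 2*√2)/7067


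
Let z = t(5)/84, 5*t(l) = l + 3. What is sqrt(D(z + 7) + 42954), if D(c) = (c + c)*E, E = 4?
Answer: sqrt(474186930)/105 ≈ 207.39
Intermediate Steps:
t(l) = 3/5 + l/5 (t(l) = (l + 3)/5 = (3 + l)/5 = 3/5 + l/5)
z = 2/105 (z = (3/5 + (1/5)*5)/84 = (3/5 + 1)*(1/84) = (8/5)*(1/84) = 2/105 ≈ 0.019048)
D(c) = 8*c (D(c) = (c + c)*4 = (2*c)*4 = 8*c)
sqrt(D(z + 7) + 42954) = sqrt(8*(2/105 + 7) + 42954) = sqrt(8*(737/105) + 42954) = sqrt(5896/105 + 42954) = sqrt(4516066/105) = sqrt(474186930)/105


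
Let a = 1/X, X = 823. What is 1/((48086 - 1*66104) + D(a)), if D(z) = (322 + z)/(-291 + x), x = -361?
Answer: -536596/9668651735 ≈ -5.5499e-5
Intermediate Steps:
a = 1/823 ≈ 0.0012151
D(z) = -161/326 - z/652 (D(z) = (322 + z)/(-291 - 361) = (322 + z)/(-652) = (322 + z)*(-1/652) = -161/326 - z/652)
1/((48086 - 1*66104) + D(a)) = 1/((48086 - 1*66104) + (-161/326 - 1/652*1/823)) = 1/((48086 - 66104) + (-161/326 - 1/536596)) = 1/(-18018 - 265007/536596) = 1/(-9668651735/536596) = -536596/9668651735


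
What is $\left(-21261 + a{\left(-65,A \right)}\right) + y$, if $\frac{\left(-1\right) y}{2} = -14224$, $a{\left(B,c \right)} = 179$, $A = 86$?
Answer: $7366$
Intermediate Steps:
$y = 28448$ ($y = \left(-2\right) \left(-14224\right) = 28448$)
$\left(-21261 + a{\left(-65,A \right)}\right) + y = \left(-21261 + 179\right) + 28448 = -21082 + 28448 = 7366$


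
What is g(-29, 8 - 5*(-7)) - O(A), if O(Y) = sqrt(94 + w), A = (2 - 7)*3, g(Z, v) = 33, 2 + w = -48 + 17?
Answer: 33 - sqrt(61) ≈ 25.190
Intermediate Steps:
w = -33 (w = -2 + (-48 + 17) = -2 - 31 = -33)
A = -15 (A = -5*3 = -15)
O(Y) = sqrt(61) (O(Y) = sqrt(94 - 33) = sqrt(61))
g(-29, 8 - 5*(-7)) - O(A) = 33 - sqrt(61)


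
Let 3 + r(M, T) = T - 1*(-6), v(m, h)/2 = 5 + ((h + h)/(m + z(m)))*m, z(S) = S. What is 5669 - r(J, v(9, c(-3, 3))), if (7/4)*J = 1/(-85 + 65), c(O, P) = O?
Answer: 5662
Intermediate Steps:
v(m, h) = 10 + 2*h (v(m, h) = 2*(5 + ((h + h)/(m + m))*m) = 2*(5 + ((2*h)/((2*m)))*m) = 2*(5 + ((2*h)*(1/(2*m)))*m) = 2*(5 + (h/m)*m) = 2*(5 + h) = 10 + 2*h)
J = -1/35 (J = 4/(7*(-85 + 65)) = (4/7)/(-20) = (4/7)*(-1/20) = -1/35 ≈ -0.028571)
r(M, T) = 3 + T (r(M, T) = -3 + (T - 1*(-6)) = -3 + (T + 6) = -3 + (6 + T) = 3 + T)
5669 - r(J, v(9, c(-3, 3))) = 5669 - (3 + (10 + 2*(-3))) = 5669 - (3 + (10 - 6)) = 5669 - (3 + 4) = 5669 - 1*7 = 5669 - 7 = 5662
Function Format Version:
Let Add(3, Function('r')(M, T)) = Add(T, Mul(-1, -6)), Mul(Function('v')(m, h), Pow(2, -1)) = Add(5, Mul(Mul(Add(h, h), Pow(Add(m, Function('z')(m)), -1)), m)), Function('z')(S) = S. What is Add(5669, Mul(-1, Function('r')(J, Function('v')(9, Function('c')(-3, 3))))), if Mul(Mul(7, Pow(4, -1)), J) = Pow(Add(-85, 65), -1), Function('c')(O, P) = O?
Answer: 5662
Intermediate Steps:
Function('v')(m, h) = Add(10, Mul(2, h)) (Function('v')(m, h) = Mul(2, Add(5, Mul(Mul(Add(h, h), Pow(Add(m, m), -1)), m))) = Mul(2, Add(5, Mul(Mul(Mul(2, h), Pow(Mul(2, m), -1)), m))) = Mul(2, Add(5, Mul(Mul(Mul(2, h), Mul(Rational(1, 2), Pow(m, -1))), m))) = Mul(2, Add(5, Mul(Mul(h, Pow(m, -1)), m))) = Mul(2, Add(5, h)) = Add(10, Mul(2, h)))
J = Rational(-1, 35) (J = Mul(Rational(4, 7), Pow(Add(-85, 65), -1)) = Mul(Rational(4, 7), Pow(-20, -1)) = Mul(Rational(4, 7), Rational(-1, 20)) = Rational(-1, 35) ≈ -0.028571)
Function('r')(M, T) = Add(3, T) (Function('r')(M, T) = Add(-3, Add(T, Mul(-1, -6))) = Add(-3, Add(T, 6)) = Add(-3, Add(6, T)) = Add(3, T))
Add(5669, Mul(-1, Function('r')(J, Function('v')(9, Function('c')(-3, 3))))) = Add(5669, Mul(-1, Add(3, Add(10, Mul(2, -3))))) = Add(5669, Mul(-1, Add(3, Add(10, -6)))) = Add(5669, Mul(-1, Add(3, 4))) = Add(5669, Mul(-1, 7)) = Add(5669, -7) = 5662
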